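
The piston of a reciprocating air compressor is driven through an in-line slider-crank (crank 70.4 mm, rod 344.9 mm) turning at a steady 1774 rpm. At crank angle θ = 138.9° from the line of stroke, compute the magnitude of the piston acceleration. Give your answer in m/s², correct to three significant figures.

ω = 2π·1774/60 = 185.8 rad/s
x(θ) = r cosθ + √(L² − r² sin²θ); with ω constant, a = ω²·d²x/dθ².
d²x/dθ² = −r cosθ − r²(cos2θ)/√u − r⁴ sin²2θ/(4u^{3/2}),  u = L² − r² sin²θ = 0.116814 m².
Substituting r = 0.0704 m, L = 0.3449 m, θ = 138.9°: d²x/dθ² = +0.050932 m.
a = ω²·d²x/dθ² = (185.8)²·(+0.050932) = +1757.7 m/s²;  |a| = 1757.7 m/s².

1760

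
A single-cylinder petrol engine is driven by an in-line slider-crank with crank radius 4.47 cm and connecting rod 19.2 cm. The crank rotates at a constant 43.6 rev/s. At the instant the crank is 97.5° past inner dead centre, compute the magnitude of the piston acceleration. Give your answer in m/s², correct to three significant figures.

1210

ω = 2π·43.6 = 273.9 rad/s
x(θ) = r cosθ + √(L² − r² sin²θ); with ω constant, a = ω²·d²x/dθ².
d²x/dθ² = −r cosθ − r²(cos2θ)/√u − r⁴ sin²2θ/(4u^{3/2}),  u = L² − r² sin²θ = 0.0349 m².
Substituting r = 0.0447 m, L = 0.192 m, θ = 97.5°: d²x/dθ² = +0.016155 m.
a = ω²·d²x/dθ² = (273.9)²·(+0.016155) = +1212.4 m/s²;  |a| = 1212.4 m/s².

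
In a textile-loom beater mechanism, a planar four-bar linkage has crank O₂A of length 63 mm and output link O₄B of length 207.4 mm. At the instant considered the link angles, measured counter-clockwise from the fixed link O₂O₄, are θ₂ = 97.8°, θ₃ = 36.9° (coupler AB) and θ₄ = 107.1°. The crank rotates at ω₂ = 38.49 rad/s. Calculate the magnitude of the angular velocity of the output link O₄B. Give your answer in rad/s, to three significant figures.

10.9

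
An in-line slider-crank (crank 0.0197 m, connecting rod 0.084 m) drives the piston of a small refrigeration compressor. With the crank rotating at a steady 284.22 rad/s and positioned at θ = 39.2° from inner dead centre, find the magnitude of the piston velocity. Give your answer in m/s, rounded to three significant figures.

ω = 284.2 rad/s
For an in-line slider-crank, x = r cosθ + √(L² − r² sin²θ), so v = −rω sinθ·[1 + r cosθ/√(L² − r² sin²θ)].
With r = 0.0197 m, L = 0.084 m, θ = 39.2°: √(L² − r² sin²θ) = 0.083072 m.
v = −0.0197·284.2·0.63203·[1 + 0.0197·0.77494/0.083072] = -4.1892 m/s.
|v| = 4.1892 m/s.

4.19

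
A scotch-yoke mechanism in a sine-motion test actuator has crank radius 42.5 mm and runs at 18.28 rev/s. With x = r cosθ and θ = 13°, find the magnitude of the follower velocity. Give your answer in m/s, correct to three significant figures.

ω = 114.9 rad/s (from 18.28 rev/s).
x = r cosθ ⇒ ẋ = −rω sinθ.
|v| = rω|sinθ| = 0.0425·114.9·|sin 13°| = 1.0981 m/s.

1.10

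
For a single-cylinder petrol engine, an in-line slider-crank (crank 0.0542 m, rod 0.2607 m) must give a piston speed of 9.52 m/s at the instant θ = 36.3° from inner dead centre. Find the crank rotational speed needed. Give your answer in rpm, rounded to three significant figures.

2420

For an in-line slider-crank, |v_piston| = rω|sinθ|·[1 + r cosθ/√(L² − r² sin²θ)].
With r = 0.0542 m, L = 0.2607 m, θ = 36.3°: the bracketed kinematic factor |dx/dθ| = 0.037505 m.
ω = v/|dx/dθ| = 9.52/0.037505 = 253.84 rad/s.
N = 60ω/(2π) = 2423.9 rpm.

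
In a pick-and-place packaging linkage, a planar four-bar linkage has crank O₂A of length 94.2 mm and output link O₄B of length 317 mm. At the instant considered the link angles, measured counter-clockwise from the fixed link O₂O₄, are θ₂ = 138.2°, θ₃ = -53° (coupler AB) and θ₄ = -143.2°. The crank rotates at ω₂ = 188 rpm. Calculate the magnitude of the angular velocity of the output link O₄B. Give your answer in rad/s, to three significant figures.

ω₂ = 19.69 rad/s (from 188 rpm).
Differentiating the loop-closure r₂e^{iθ₂}+r₃e^{iθ₃}=r₁+r₄e^{iθ₄} gives r₂ω₂e^{iθ₂}+r₃ω₃e^{iθ₃}=r₄ω₄e^{iθ₄}.
Eliminating the other unknown: ω₄ = r₂ω₂ sin(θ₂−θ₃) / [r₄ sin(θ₄−θ₃)].
Numerator sine = -0.19423; denominator sine = -0.99999.
Result = 0.0942·19.69·(-0.19423) / (0.317·(-0.99999)) = +1.1363 rad/s; magnitude 1.1363 rad/s.

1.14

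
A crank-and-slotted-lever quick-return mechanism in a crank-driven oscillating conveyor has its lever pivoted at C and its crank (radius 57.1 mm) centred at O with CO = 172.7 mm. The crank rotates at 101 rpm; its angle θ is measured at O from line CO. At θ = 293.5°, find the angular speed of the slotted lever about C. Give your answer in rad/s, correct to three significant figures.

1.86

ω = 10.58 rad/s (from 101 rpm).
Crank pin A relative to C: A = (d + r cosθ, r sinθ); lever angle φ = atan2(r sinθ, d + r cosθ).
Differentiating tanφ: φ̇ = rω(d cosθ + r)/(d² + r² + 2dr cosθ).
d² + r² + 2dr cosθ = |CA|² = 0.04095 m²;  d cosθ + r = +0.12596 m.
|ω_lever| = |0.0571·10.58·+0.12596| / 0.04095 = 1.8577 rad/s.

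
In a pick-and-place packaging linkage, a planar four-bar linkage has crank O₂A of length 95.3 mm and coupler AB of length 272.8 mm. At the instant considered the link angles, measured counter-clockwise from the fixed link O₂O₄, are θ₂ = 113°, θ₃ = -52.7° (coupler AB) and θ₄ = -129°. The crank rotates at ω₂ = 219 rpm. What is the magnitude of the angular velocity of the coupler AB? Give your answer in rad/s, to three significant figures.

ω₂ = 22.93 rad/s (from 219 rpm).
Differentiating the loop-closure r₂e^{iθ₂}+r₃e^{iθ₃}=r₁+r₄e^{iθ₄} gives r₂ω₂e^{iθ₂}+r₃ω₃e^{iθ₃}=r₄ω₄e^{iθ₄}.
Eliminating the other unknown: ω₃ = r₂ω₂ sin(θ₄−θ₂) / [r₃ sin(θ₃−θ₄)].
Numerator sine = +0.88295; denominator sine = +0.97155.
Result = 0.0953·22.93·(+0.88295) / (0.2728·(+0.97155)) = +7.281 rad/s; magnitude 7.281 rad/s.

7.28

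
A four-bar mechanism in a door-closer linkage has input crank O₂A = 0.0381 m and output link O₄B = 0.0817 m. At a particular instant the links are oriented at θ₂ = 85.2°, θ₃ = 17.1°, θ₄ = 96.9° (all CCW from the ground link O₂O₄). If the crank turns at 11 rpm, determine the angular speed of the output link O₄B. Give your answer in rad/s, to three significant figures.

ω₂ = 1.152 rad/s (from 11 rpm).
Differentiating the loop-closure r₂e^{iθ₂}+r₃e^{iθ₃}=r₁+r₄e^{iθ₄} gives r₂ω₂e^{iθ₂}+r₃ω₃e^{iθ₃}=r₄ω₄e^{iθ₄}.
Eliminating the other unknown: ω₄ = r₂ω₂ sin(θ₂−θ₃) / [r₄ sin(θ₄−θ₃)].
Numerator sine = +0.92784; denominator sine = +0.98420.
Result = 0.0381·1.152·(+0.92784) / (0.0817·(+0.98420)) = +0.50642 rad/s; magnitude 0.50642 rad/s.

0.506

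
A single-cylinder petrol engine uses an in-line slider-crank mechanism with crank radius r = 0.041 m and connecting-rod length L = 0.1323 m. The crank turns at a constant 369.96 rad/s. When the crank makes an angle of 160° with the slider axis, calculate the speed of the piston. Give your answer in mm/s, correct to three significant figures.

3670

ω = 370 rad/s
For an in-line slider-crank, x = r cosθ + √(L² − r² sin²θ), so v = −rω sinθ·[1 + r cosθ/√(L² − r² sin²θ)].
With r = 0.041 m, L = 0.1323 m, θ = 160°: √(L² − r² sin²θ) = 0.13155 m.
v = −0.041·370·0.34202·[1 + 0.041·-0.93969/0.13155] = -3.6685 m/s.
|v| = 3.6685 m/s = 3668.5 mm/s.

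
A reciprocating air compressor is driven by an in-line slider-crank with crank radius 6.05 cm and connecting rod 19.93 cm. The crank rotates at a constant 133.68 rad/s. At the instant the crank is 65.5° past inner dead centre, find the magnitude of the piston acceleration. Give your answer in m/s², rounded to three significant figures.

ω = 133.7 rad/s
x(θ) = r cosθ + √(L² − r² sin²θ); with ω constant, a = ω²·d²x/dθ².
d²x/dθ² = −r cosθ − r²(cos2θ)/√u − r⁴ sin²2θ/(4u^{3/2}),  u = L² − r² sin²θ = 0.0366897 m².
Substituting r = 0.0605 m, L = 0.1993 m, θ = 65.5°: d²x/dθ² = -0.012824 m.
a = ω²·d²x/dθ² = (133.7)²·(-0.012824) = -229.16 m/s²;  |a| = 229.16 m/s².

229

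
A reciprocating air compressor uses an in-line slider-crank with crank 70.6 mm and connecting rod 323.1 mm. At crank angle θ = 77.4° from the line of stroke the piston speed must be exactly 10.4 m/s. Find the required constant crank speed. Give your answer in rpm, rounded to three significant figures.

For an in-line slider-crank, |v_piston| = rω|sinθ|·[1 + r cosθ/√(L² − r² sin²θ)].
With r = 0.0706 m, L = 0.3231 m, θ = 77.4°: the bracketed kinematic factor |dx/dθ| = 0.072261 m.
ω = v/|dx/dθ| = 10.4/0.072261 = 143.92 rad/s.
N = 60ω/(2π) = 1374.4 rpm.

1370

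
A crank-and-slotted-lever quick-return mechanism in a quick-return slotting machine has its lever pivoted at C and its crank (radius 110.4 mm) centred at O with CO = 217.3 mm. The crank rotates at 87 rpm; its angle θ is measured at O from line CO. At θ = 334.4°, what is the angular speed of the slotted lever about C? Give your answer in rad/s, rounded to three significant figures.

3.00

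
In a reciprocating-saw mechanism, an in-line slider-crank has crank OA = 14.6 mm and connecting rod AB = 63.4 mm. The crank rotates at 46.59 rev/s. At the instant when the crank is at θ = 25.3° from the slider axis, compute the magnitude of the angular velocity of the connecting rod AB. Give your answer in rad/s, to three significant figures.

ω = 292.7 rad/s (converted from 46.59 rev/s).
The rod makes angle φ with the slider axis where L sinφ = r sinθ; differentiating, L cosφ·φ̇ = r ω cosθ.
L cosφ = √(L² − r² sin²θ) = 0.063092 m.
|ω_rod| = r ω |cosθ| / √(L² − r² sin²θ) = 0.0146·292.7·0.90408/0.063092 = 61.243 rad/s.

61.2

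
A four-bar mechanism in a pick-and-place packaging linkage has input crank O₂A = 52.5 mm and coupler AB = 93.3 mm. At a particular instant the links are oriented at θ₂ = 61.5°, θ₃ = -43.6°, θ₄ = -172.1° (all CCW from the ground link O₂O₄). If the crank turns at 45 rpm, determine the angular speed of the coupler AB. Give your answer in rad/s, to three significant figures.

2.73

ω₂ = 4.712 rad/s (from 45 rpm).
Differentiating the loop-closure r₂e^{iθ₂}+r₃e^{iθ₃}=r₁+r₄e^{iθ₄} gives r₂ω₂e^{iθ₂}+r₃ω₃e^{iθ₃}=r₄ω₄e^{iθ₄}.
Eliminating the other unknown: ω₃ = r₂ω₂ sin(θ₄−θ₂) / [r₃ sin(θ₃−θ₄)].
Numerator sine = +0.80489; denominator sine = +0.78261.
Result = 0.0525·4.712·(+0.80489) / (0.0933·(+0.78261)) = +2.7272 rad/s; magnitude 2.7272 rad/s.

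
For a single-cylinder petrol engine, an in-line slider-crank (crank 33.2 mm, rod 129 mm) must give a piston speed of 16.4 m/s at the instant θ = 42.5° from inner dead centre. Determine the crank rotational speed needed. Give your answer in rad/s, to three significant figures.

For an in-line slider-crank, |v_piston| = rω|sinθ|·[1 + r cosθ/√(L² − r² sin²θ)].
With r = 0.0332 m, L = 0.129 m, θ = 42.5°: the bracketed kinematic factor |dx/dθ| = 0.026751 m.
ω = v/|dx/dθ| = 16.4/0.026751 = 613.05 rad/s.

613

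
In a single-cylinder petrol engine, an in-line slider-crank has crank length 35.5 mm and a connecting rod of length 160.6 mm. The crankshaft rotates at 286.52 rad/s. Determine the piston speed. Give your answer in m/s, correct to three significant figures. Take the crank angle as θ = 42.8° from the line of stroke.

8.04

ω = 286.5 rad/s
For an in-line slider-crank, x = r cosθ + √(L² − r² sin²θ), so v = −rω sinθ·[1 + r cosθ/√(L² − r² sin²θ)].
With r = 0.0355 m, L = 0.1606 m, θ = 42.8°: √(L² − r² sin²θ) = 0.15878 m.
v = −0.0355·286.5·0.67944·[1 + 0.0355·0.73373/0.15878] = -8.0446 m/s.
|v| = 8.0446 m/s.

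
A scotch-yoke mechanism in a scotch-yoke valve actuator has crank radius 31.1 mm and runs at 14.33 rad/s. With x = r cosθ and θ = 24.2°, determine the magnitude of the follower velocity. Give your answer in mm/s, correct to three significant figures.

ω = 14.33 rad/s
x = r cosθ ⇒ ẋ = −rω sinθ.
|v| = rω|sinθ| = 0.0311·14.33·|sin 24.2°| = 0.18269 m/s = 182.69 mm/s.

183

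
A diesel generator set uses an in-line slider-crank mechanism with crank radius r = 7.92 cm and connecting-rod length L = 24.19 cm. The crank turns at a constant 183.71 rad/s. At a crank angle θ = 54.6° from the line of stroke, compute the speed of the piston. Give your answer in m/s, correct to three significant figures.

14.2

ω = 183.7 rad/s
For an in-line slider-crank, x = r cosθ + √(L² − r² sin²θ), so v = −rω sinθ·[1 + r cosθ/√(L² − r² sin²θ)].
With r = 0.0792 m, L = 0.2419 m, θ = 54.6°: √(L² − r² sin²θ) = 0.23313 m.
v = −0.0792·183.7·0.81513·[1 + 0.0792·0.57928/0.23313] = -14.194 m/s.
|v| = 14.194 m/s.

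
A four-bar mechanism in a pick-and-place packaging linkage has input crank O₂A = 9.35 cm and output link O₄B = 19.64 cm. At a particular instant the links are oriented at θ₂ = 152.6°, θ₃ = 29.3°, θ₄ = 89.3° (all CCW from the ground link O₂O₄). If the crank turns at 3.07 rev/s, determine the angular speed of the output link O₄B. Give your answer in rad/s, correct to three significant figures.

8.86

ω₂ = 19.29 rad/s (from 3.07 rev/s).
Differentiating the loop-closure r₂e^{iθ₂}+r₃e^{iθ₃}=r₁+r₄e^{iθ₄} gives r₂ω₂e^{iθ₂}+r₃ω₃e^{iθ₃}=r₄ω₄e^{iθ₄}.
Eliminating the other unknown: ω₄ = r₂ω₂ sin(θ₂−θ₃) / [r₄ sin(θ₄−θ₃)].
Numerator sine = +0.83581; denominator sine = +0.86603.
Result = 0.0935·19.29·(+0.83581) / (0.1964·(+0.86603)) = +8.8627 rad/s; magnitude 8.8627 rad/s.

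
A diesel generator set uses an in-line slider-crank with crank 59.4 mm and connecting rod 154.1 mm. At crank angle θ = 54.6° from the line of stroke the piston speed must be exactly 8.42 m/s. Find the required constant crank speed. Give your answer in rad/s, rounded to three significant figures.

141

For an in-line slider-crank, |v_piston| = rω|sinθ|·[1 + r cosθ/√(L² − r² sin²θ)].
With r = 0.0594 m, L = 0.1541 m, θ = 54.6°: the bracketed kinematic factor |dx/dθ| = 0.059807 m.
ω = v/|dx/dθ| = 8.42/0.059807 = 140.79 rad/s.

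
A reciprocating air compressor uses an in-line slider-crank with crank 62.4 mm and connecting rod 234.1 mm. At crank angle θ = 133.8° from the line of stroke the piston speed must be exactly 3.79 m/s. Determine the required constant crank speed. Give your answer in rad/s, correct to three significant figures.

For an in-line slider-crank, |v_piston| = rω|sinθ|·[1 + r cosθ/√(L² − r² sin²θ)].
With r = 0.0624 m, L = 0.2341 m, θ = 133.8°: the bracketed kinematic factor |dx/dθ| = 0.036571 m.
ω = v/|dx/dθ| = 3.79/0.036571 = 103.64 rad/s.

104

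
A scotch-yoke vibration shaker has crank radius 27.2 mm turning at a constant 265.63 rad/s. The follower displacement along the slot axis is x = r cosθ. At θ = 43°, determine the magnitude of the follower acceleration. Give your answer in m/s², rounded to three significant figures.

1400

ω = 265.6 rad/s
x = r cosθ ⇒ ẍ = −rω² cosθ (ω constant).
|a| = rω²|cosθ| = 0.0272·(265.6)²·|cos 43°| = 1403.6 m/s².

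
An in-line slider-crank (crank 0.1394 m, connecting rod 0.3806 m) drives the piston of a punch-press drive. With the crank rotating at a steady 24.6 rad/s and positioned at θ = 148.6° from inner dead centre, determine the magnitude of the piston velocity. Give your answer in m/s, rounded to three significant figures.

ω = 24.6 rad/s
For an in-line slider-crank, x = r cosθ + √(L² − r² sin²θ), so v = −rω sinθ·[1 + r cosθ/√(L² − r² sin²θ)].
With r = 0.1394 m, L = 0.3806 m, θ = 148.6°: √(L² − r² sin²θ) = 0.37361 m.
v = −0.1394·24.6·0.52101·[1 + 0.1394·-0.85355/0.37361] = -1.2177 m/s.
|v| = 1.2177 m/s.

1.22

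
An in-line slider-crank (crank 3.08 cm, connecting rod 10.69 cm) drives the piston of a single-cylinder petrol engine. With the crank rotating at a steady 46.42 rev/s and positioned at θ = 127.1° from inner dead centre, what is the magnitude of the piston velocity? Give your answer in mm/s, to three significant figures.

ω = 2π·46.4 = 291.7 rad/s
For an in-line slider-crank, x = r cosθ + √(L² − r² sin²θ), so v = −rω sinθ·[1 + r cosθ/√(L² − r² sin²θ)].
With r = 0.0308 m, L = 0.1069 m, θ = 127.1°: √(L² − r² sin²θ) = 0.10404 m.
v = −0.0308·291.7·0.79758·[1 + 0.0308·-0.60321/0.10404] = -5.8855 m/s.
|v| = 5.8855 m/s = 5885.5 mm/s.

5890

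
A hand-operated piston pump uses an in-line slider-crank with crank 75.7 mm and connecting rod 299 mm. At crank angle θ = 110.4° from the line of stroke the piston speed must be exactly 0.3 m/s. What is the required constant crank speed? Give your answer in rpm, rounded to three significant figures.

For an in-line slider-crank, |v_piston| = rω|sinθ|·[1 + r cosθ/√(L² − r² sin²θ)].
With r = 0.0757 m, L = 0.299 m, θ = 110.4°: the bracketed kinematic factor |dx/dθ| = 0.064507 m.
ω = v/|dx/dθ| = 0.3/0.064507 = 4.6507 rad/s.
N = 60ω/(2π) = 44.411 rpm.

44.4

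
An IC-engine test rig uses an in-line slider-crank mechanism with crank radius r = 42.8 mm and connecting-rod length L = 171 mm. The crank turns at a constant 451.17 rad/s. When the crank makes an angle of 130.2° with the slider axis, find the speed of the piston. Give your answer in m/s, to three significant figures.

ω = 451.2 rad/s
For an in-line slider-crank, x = r cosθ + √(L² − r² sin²θ), so v = −rω sinθ·[1 + r cosθ/√(L² − r² sin²θ)].
With r = 0.0428 m, L = 0.171 m, θ = 130.2°: √(L² − r² sin²θ) = 0.16785 m.
v = −0.0428·451.2·0.76380·[1 + 0.0428·-0.64546/0.16785] = -12.321 m/s.
|v| = 12.321 m/s.

12.3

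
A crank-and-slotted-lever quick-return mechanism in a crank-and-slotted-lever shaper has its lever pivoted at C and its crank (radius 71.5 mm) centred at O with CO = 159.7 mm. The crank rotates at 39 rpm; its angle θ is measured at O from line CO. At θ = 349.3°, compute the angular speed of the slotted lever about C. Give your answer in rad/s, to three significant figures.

ω = 4.084 rad/s (from 39 rpm).
Crank pin A relative to C: A = (d + r cosθ, r sinθ); lever angle φ = atan2(r sinθ, d + r cosθ).
Differentiating tanφ: φ̇ = rω(d cosθ + r)/(d² + r² + 2dr cosθ).
d² + r² + 2dr cosθ = |CA|² = 0.0530564 m²;  d cosθ + r = +0.22842 m.
|ω_lever| = |0.0715·4.084·+0.22842| / 0.0530564 = 1.2572 rad/s.

1.26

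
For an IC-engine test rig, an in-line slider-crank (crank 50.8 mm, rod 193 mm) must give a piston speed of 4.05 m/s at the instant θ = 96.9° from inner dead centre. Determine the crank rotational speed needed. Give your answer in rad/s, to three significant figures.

For an in-line slider-crank, |v_piston| = rω|sinθ|·[1 + r cosθ/√(L² − r² sin²θ)].
With r = 0.0508 m, L = 0.193 m, θ = 96.9°: the bracketed kinematic factor |dx/dθ| = 0.04878 m.
ω = v/|dx/dθ| = 4.05/0.04878 = 83.026 rad/s.

83.0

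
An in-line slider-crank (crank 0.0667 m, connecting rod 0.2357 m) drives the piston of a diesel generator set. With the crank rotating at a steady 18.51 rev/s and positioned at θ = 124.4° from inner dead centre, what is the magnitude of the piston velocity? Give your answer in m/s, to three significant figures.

ω = 2π·18.5 = 116.3 rad/s
For an in-line slider-crank, x = r cosθ + √(L² − r² sin²θ), so v = −rω sinθ·[1 + r cosθ/√(L² − r² sin²θ)].
With r = 0.0667 m, L = 0.2357 m, θ = 124.4°: √(L² − r² sin²θ) = 0.22918 m.
v = −0.0667·116.3·0.82511·[1 + 0.0667·-0.56497/0.22918] = -5.3483 m/s.
|v| = 5.3483 m/s.

5.35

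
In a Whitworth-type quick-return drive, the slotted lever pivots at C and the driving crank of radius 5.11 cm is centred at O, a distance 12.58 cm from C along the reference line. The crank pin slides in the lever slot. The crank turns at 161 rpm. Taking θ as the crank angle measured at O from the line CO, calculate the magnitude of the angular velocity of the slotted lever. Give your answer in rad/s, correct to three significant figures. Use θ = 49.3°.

ω = 16.86 rad/s (from 161 rpm).
Crank pin A relative to C: A = (d + r cosθ, r sinθ); lever angle φ = atan2(r sinθ, d + r cosθ).
Differentiating tanφ: φ̇ = rω(d cosθ + r)/(d² + r² + 2dr cosθ).
d² + r² + 2dr cosθ = |CA|² = 0.0268207 m²;  d cosθ + r = +0.13313 m.
|ω_lever| = |0.0511·16.86·+0.13313| / 0.0268207 = 4.2766 rad/s.

4.28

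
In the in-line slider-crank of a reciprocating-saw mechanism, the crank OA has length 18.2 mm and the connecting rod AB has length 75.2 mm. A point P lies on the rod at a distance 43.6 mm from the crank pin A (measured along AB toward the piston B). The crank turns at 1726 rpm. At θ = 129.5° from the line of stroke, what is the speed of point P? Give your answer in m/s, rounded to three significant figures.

2.47

ω = 180.7 rad/s.  Crank-pin speed |V_A| = rω = 3.2896 m/s, perpendicular to OA.
Rod angle: sinφ = −(r/L) sinθ ⇒ φ = -10.763°; ω_rod = −rω cosθ/√(L²−r²sin²θ) = +28.323 rad/s.
V_P = V_A + ω_rod × AP, with AP = 0.0436 m along the rod.
Components: V_Px = −rω sinθ − a·ω_rod·sinφ = -2.3077 m/s;  V_Py = rω cosθ + a·ω_rod·cosφ = -0.87927 m/s.
|V_P| = √(V_Px² + V_Py²) = 2.4695 m/s.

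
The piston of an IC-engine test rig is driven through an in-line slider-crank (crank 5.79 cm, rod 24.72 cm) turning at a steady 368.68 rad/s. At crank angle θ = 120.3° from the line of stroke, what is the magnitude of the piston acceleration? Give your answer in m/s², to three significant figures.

4870

ω = 368.7 rad/s
x(θ) = r cosθ + √(L² − r² sin²θ); with ω constant, a = ω²·d²x/dθ².
d²x/dθ² = −r cosθ − r²(cos2θ)/√u − r⁴ sin²2θ/(4u^{3/2}),  u = L² − r² sin²θ = 0.0586088 m².
Substituting r = 0.0579 m, L = 0.2472 m, θ = 120.3°: d²x/dθ² = +0.03586 m.
a = ω²·d²x/dθ² = (368.7)²·(+0.03586) = +4874.2 m/s²;  |a| = 4874.2 m/s².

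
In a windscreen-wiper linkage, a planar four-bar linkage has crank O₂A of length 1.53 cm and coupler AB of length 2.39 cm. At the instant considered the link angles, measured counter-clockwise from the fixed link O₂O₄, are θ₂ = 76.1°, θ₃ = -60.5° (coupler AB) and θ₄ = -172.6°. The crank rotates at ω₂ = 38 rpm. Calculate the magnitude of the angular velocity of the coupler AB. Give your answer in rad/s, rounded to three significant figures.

ω₂ = 3.979 rad/s (from 38 rpm).
Differentiating the loop-closure r₂e^{iθ₂}+r₃e^{iθ₃}=r₁+r₄e^{iθ₄} gives r₂ω₂e^{iθ₂}+r₃ω₃e^{iθ₃}=r₄ω₄e^{iθ₄}.
Eliminating the other unknown: ω₃ = r₂ω₂ sin(θ₄−θ₂) / [r₃ sin(θ₃−θ₄)].
Numerator sine = +0.93169; denominator sine = +0.92653.
Result = 0.0153·3.979·(+0.93169) / (0.0239·(+0.92653)) = +2.5616 rad/s; magnitude 2.5616 rad/s.

2.56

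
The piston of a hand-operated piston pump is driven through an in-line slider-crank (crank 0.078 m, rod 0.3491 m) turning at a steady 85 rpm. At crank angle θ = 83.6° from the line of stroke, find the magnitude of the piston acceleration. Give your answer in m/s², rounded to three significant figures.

ω = 2π·85/60 = 8.901 rad/s
x(θ) = r cosθ + √(L² − r² sin²θ); with ω constant, a = ω²·d²x/dθ².
d²x/dθ² = −r cosθ − r²(cos2θ)/√u − r⁴ sin²2θ/(4u^{3/2}),  u = L² − r² sin²θ = 0.115862 m².
Substituting r = 0.078 m, L = 0.3491 m, θ = 83.6°: d²x/dθ² = +0.0087236 m.
a = ω²·d²x/dθ² = (8.901)²·(+0.0087236) = +0.69118 m/s²;  |a| = 0.69118 m/s².

0.691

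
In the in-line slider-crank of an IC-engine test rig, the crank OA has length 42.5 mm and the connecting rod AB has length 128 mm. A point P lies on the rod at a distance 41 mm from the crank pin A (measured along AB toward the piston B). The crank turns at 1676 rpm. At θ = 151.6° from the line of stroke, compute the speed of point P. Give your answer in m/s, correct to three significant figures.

ω = 175.5 rad/s.  Crank-pin speed |V_A| = rω = 7.4592 m/s, perpendicular to OA.
Rod angle: sinφ = −(r/L) sinθ ⇒ φ = -9.086°; ω_rod = −rω cosθ/√(L²−r²sin²θ) = +51.913 rad/s.
V_P = V_A + ω_rod × AP, with AP = 0.041 m along the rod.
Components: V_Px = −rω sinθ − a·ω_rod·sinφ = -3.2116 m/s;  V_Py = rω cosθ + a·ω_rod·cosφ = -4.4597 m/s.
|V_P| = √(V_Px² + V_Py²) = 5.4958 m/s.

5.50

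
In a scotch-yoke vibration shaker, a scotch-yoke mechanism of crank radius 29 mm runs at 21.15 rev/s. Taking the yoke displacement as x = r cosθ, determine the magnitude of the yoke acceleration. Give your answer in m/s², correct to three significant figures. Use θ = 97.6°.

ω = 132.9 rad/s (from 21.15 rev/s).
x = r cosθ ⇒ ẍ = −rω² cosθ (ω constant).
|a| = rω²|cosθ| = 0.029·(132.9)²·|cos 97.6°| = 67.732 m/s².

67.7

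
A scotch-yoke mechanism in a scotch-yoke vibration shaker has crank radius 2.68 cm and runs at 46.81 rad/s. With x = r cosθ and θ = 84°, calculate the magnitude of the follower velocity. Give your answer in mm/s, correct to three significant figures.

1250

ω = 46.81 rad/s
x = r cosθ ⇒ ẋ = −rω sinθ.
|v| = rω|sinθ| = 0.0268·46.81·|sin 84°| = 1.2476 m/s = 1247.6 mm/s.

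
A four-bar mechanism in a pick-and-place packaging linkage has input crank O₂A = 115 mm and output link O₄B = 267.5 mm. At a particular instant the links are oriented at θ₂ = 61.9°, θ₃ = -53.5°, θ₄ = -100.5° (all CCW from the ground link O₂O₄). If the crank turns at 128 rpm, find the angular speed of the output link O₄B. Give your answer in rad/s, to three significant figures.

7.12

ω₂ = 13.4 rad/s (from 128 rpm).
Differentiating the loop-closure r₂e^{iθ₂}+r₃e^{iθ₃}=r₁+r₄e^{iθ₄} gives r₂ω₂e^{iθ₂}+r₃ω₃e^{iθ₃}=r₄ω₄e^{iθ₄}.
Eliminating the other unknown: ω₄ = r₂ω₂ sin(θ₂−θ₃) / [r₄ sin(θ₄−θ₃)].
Numerator sine = +0.90334; denominator sine = -0.73135.
Result = 0.115·13.4·(+0.90334) / (0.2675·(-0.73135)) = -7.1176 rad/s; magnitude 7.1176 rad/s.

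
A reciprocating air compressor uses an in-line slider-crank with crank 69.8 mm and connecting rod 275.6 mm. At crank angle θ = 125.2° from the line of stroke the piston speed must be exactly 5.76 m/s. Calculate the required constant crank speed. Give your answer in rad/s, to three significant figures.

For an in-line slider-crank, |v_piston| = rω|sinθ|·[1 + r cosθ/√(L² − r² sin²θ)].
With r = 0.0698 m, L = 0.2756 m, θ = 125.2°: the bracketed kinematic factor |dx/dθ| = 0.048526 m.
ω = v/|dx/dθ| = 5.76/0.048526 = 118.7 rad/s.

119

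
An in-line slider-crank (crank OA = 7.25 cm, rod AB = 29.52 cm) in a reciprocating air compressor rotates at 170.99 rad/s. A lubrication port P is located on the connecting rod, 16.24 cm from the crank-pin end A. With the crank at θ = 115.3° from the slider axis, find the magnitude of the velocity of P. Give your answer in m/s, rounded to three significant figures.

ω = 171 rad/s.  Crank-pin speed |V_A| = rω = 12.397 m/s, perpendicular to OA.
Rod angle: sinφ = −(r/L) sinθ ⇒ φ = -12.829°; ω_rod = −rω cosθ/√(L²−r²sin²θ) = +18.406 rad/s.
V_P = V_A + ω_rod × AP, with AP = 0.1624 m along the rod.
Components: V_Px = −rω sinθ − a·ω_rod·sinφ = -10.544 m/s;  V_Py = rω cosθ + a·ω_rod·cosφ = -2.3833 m/s.
|V_P| = √(V_Px² + V_Py²) = 10.81 m/s.

10.8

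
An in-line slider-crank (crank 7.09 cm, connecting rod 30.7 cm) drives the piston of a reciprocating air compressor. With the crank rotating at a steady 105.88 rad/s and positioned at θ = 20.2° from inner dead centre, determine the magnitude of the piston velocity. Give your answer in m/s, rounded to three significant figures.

3.16

ω = 105.9 rad/s
For an in-line slider-crank, x = r cosθ + √(L² − r² sin²θ), so v = −rω sinθ·[1 + r cosθ/√(L² − r² sin²θ)].
With r = 0.0709 m, L = 0.307 m, θ = 20.2°: √(L² − r² sin²θ) = 0.30602 m.
v = −0.0709·105.9·0.34530·[1 + 0.0709·0.93849/0.30602] = -3.1557 m/s.
|v| = 3.1557 m/s.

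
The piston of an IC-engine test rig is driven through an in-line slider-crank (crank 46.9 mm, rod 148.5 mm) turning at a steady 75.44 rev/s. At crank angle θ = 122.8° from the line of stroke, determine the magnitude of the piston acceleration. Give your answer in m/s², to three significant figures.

ω = 2π·75.4 = 474 rad/s
x(θ) = r cosθ + √(L² − r² sin²θ); with ω constant, a = ω²·d²x/dθ².
d²x/dθ² = −r cosθ − r²(cos2θ)/√u − r⁴ sin²2θ/(4u^{3/2}),  u = L² − r² sin²θ = 0.0204981 m².
Substituting r = 0.0469 m, L = 0.1485 m, θ = 122.8°: d²x/dθ² = +0.031411 m.
a = ω²·d²x/dθ² = (474)²·(+0.031411) = +7057.4 m/s²;  |a| = 7057.4 m/s².

7060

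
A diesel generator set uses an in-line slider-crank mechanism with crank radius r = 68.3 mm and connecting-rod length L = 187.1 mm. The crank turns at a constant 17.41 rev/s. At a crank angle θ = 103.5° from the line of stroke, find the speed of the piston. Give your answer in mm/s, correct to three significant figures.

6600

ω = 2π·17.4 = 109.4 rad/s
For an in-line slider-crank, x = r cosθ + √(L² − r² sin²θ), so v = −rω sinθ·[1 + r cosθ/√(L² − r² sin²θ)].
With r = 0.0683 m, L = 0.1871 m, θ = 103.5°: √(L² − r² sin²θ) = 0.17492 m.
v = −0.0683·109.4·0.97237·[1 + 0.0683·-0.23345/0.17492] = -6.6027 m/s.
|v| = 6.6027 m/s = 6602.7 mm/s.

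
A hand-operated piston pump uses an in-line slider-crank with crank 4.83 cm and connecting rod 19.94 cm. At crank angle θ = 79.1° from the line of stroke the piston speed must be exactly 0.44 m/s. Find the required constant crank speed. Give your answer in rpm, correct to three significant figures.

84.6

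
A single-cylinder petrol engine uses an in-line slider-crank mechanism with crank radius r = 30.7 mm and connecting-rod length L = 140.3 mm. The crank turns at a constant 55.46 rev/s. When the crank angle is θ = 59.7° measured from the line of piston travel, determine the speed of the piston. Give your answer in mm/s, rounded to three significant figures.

10300

ω = 2π·55.5 = 348.5 rad/s
For an in-line slider-crank, x = r cosθ + √(L² − r² sin²θ), so v = −rω sinθ·[1 + r cosθ/√(L² − r² sin²θ)].
With r = 0.0307 m, L = 0.1403 m, θ = 59.7°: √(L² − r² sin²θ) = 0.13777 m.
v = −0.0307·348.5·0.86340·[1 + 0.0307·0.50453/0.13777] = -10.275 m/s.
|v| = 10.275 m/s = 10275 mm/s.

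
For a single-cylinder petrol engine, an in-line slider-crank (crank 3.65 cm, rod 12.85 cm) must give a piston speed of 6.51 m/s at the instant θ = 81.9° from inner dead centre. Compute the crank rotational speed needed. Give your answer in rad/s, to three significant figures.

For an in-line slider-crank, |v_piston| = rω|sinθ|·[1 + r cosθ/√(L² − r² sin²θ)].
With r = 0.0365 m, L = 0.1285 m, θ = 81.9°: the bracketed kinematic factor |dx/dθ| = 0.037643 m.
ω = v/|dx/dθ| = 6.51/0.037643 = 172.94 rad/s.

173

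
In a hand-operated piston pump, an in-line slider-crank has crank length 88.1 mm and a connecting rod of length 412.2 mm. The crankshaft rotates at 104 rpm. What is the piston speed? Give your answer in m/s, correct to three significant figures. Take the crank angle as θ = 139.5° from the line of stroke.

0.521

ω = 2π·104/60 = 10.89 rad/s
For an in-line slider-crank, x = r cosθ + √(L² − r² sin²θ), so v = −rω sinθ·[1 + r cosθ/√(L² − r² sin²θ)].
With r = 0.0881 m, L = 0.4122 m, θ = 139.5°: √(L² − r² sin²θ) = 0.40821 m.
v = −0.0881·10.89·0.64945·[1 + 0.0881·-0.76041/0.40821] = -0.52087 m/s.
|v| = 0.52087 m/s.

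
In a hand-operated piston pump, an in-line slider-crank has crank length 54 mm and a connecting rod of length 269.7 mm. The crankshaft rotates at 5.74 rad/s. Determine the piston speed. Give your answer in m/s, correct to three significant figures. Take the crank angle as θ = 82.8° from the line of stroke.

ω = 5.74 rad/s
For an in-line slider-crank, x = r cosθ + √(L² − r² sin²θ), so v = −rω sinθ·[1 + r cosθ/√(L² − r² sin²θ)].
With r = 0.054 m, L = 0.2697 m, θ = 82.8°: √(L² − r² sin²θ) = 0.26433 m.
v = −0.054·5.74·0.99211·[1 + 0.054·0.12533/0.26433] = -0.31539 m/s.
|v| = 0.31539 m/s.

0.315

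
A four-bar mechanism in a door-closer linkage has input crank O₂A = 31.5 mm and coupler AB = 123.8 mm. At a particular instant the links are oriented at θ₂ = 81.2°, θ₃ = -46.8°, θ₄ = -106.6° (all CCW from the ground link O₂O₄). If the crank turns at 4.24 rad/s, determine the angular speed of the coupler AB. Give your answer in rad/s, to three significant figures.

ω₂ = 4.24 rad/s
Differentiating the loop-closure r₂e^{iθ₂}+r₃e^{iθ₃}=r₁+r₄e^{iθ₄} gives r₂ω₂e^{iθ₂}+r₃ω₃e^{iθ₃}=r₄ω₄e^{iθ₄}.
Eliminating the other unknown: ω₃ = r₂ω₂ sin(θ₄−θ₂) / [r₃ sin(θ₃−θ₄)].
Numerator sine = +0.13572; denominator sine = +0.86427.
Result = 0.0315·4.24·(+0.13572) / (0.1238·(+0.86427)) = +0.16941 rad/s; magnitude 0.16941 rad/s.

0.169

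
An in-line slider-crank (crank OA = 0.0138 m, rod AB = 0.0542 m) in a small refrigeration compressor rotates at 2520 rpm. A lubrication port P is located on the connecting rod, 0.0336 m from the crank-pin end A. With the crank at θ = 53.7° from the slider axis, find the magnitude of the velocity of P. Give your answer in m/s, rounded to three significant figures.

ω = 263.9 rad/s.  Crank-pin speed |V_A| = rω = 3.6417 m/s, perpendicular to OA.
Rod angle: sinφ = −(r/L) sinθ ⇒ φ = -11.841°; ω_rod = −rω cosθ/√(L²−r²sin²θ) = -40.643 rad/s.
V_P = V_A + ω_rod × AP, with AP = 0.0336 m along the rod.
Components: V_Px = −rω sinθ − a·ω_rod·sinφ = -3.2152 m/s;  V_Py = rω cosθ + a·ω_rod·cosφ = +0.81942 m/s.
|V_P| = √(V_Px² + V_Py²) = 3.318 m/s.

3.32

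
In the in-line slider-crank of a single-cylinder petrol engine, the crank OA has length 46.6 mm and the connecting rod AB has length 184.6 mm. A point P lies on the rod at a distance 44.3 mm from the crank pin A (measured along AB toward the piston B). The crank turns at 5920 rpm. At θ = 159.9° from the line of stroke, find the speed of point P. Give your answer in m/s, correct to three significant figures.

22.6

ω = 619.9 rad/s.  Crank-pin speed |V_A| = rω = 28.889 m/s, perpendicular to OA.
Rod angle: sinφ = −(r/L) sinθ ⇒ φ = -4.977°; ω_rod = −rω cosθ/√(L²−r²sin²θ) = +147.52 rad/s.
V_P = V_A + ω_rod × AP, with AP = 0.0443 m along the rod.
Components: V_Px = −rω sinθ − a·ω_rod·sinφ = -9.3611 m/s;  V_Py = rω cosθ + a·ω_rod·cosφ = -20.619 m/s.
|V_P| = √(V_Px² + V_Py²) = 22.645 m/s.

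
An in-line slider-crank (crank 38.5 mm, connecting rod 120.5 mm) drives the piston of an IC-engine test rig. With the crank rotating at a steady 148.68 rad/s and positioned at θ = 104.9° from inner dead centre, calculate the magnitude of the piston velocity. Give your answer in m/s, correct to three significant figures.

5.05

ω = 148.7 rad/s
For an in-line slider-crank, x = r cosθ + √(L² − r² sin²θ), so v = −rω sinθ·[1 + r cosθ/√(L² − r² sin²θ)].
With r = 0.0385 m, L = 0.1205 m, θ = 104.9°: √(L² − r² sin²θ) = 0.11461 m.
v = −0.0385·148.7·0.96638·[1 + 0.0385·-0.25713/0.11461] = -5.0539 m/s.
|v| = 5.0539 m/s.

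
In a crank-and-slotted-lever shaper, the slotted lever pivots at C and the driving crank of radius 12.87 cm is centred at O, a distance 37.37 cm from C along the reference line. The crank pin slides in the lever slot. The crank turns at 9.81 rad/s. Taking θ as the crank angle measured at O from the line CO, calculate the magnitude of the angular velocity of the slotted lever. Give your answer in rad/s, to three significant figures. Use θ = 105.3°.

0.290

ω = 9.81 rad/s
Crank pin A relative to C: A = (d + r cosθ, r sinθ); lever angle φ = atan2(r sinθ, d + r cosθ).
Differentiating tanφ: φ̇ = rω(d cosθ + r)/(d² + r² + 2dr cosθ).
d² + r² + 2dr cosθ = |CA|² = 0.130833 m²;  d cosθ + r = +0.030091 m.
|ω_lever| = |0.1287·9.81·+0.030091| / 0.130833 = 0.29038 rad/s.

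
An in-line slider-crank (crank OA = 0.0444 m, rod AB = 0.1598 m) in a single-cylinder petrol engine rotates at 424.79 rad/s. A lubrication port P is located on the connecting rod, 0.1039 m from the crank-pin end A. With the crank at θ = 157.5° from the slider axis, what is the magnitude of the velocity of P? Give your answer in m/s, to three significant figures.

ω = 424.8 rad/s.  Crank-pin speed |V_A| = rω = 18.861 m/s, perpendicular to OA.
Rod angle: sinφ = −(r/L) sinθ ⇒ φ = -6.104°; ω_rod = −rω cosθ/√(L²−r²sin²θ) = +109.66 rad/s.
V_P = V_A + ω_rod × AP, with AP = 0.1039 m along the rod.
Components: V_Px = −rω sinθ − a·ω_rod·sinφ = -6.0062 m/s;  V_Py = rω cosθ + a·ω_rod·cosφ = -6.0955 m/s.
|V_P| = √(V_Px² + V_Py²) = 8.5574 m/s.

8.56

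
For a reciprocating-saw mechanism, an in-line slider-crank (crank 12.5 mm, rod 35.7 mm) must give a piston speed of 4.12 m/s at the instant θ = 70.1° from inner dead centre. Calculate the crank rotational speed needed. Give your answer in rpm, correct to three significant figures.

For an in-line slider-crank, |v_piston| = rω|sinθ|·[1 + r cosθ/√(L² − r² sin²θ)].
With r = 0.0125 m, L = 0.0357 m, θ = 70.1°: the bracketed kinematic factor |dx/dθ| = 0.013237 m.
ω = v/|dx/dθ| = 4.12/0.013237 = 311.25 rad/s.
N = 60ω/(2π) = 2972.2 rpm.

2970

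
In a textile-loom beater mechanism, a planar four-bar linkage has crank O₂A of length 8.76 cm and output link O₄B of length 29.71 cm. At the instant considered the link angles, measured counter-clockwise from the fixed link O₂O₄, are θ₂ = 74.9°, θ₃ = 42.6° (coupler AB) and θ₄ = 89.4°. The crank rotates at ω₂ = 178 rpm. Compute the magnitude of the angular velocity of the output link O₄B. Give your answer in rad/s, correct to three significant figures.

ω₂ = 18.64 rad/s (from 178 rpm).
Differentiating the loop-closure r₂e^{iθ₂}+r₃e^{iθ₃}=r₁+r₄e^{iθ₄} gives r₂ω₂e^{iθ₂}+r₃ω₃e^{iθ₃}=r₄ω₄e^{iθ₄}.
Eliminating the other unknown: ω₄ = r₂ω₂ sin(θ₂−θ₃) / [r₄ sin(θ₄−θ₃)].
Numerator sine = +0.53435; denominator sine = +0.72897.
Result = 0.0876·18.64·(+0.53435) / (0.2971·(+0.72897)) = +4.0287 rad/s; magnitude 4.0287 rad/s.

4.03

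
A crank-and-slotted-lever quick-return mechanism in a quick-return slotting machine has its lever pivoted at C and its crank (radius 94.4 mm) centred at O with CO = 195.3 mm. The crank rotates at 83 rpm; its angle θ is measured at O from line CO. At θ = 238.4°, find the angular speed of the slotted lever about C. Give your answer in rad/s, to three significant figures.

0.235

ω = 8.692 rad/s (from 83 rpm).
Crank pin A relative to C: A = (d + r cosθ, r sinθ); lever angle φ = atan2(r sinθ, d + r cosθ).
Differentiating tanφ: φ̇ = rω(d cosθ + r)/(d² + r² + 2dr cosθ).
d² + r² + 2dr cosθ = |CA|² = 0.0277327 m²;  d cosθ + r = -0.0079344 m.
|ω_lever| = |0.0944·8.692·-0.0079344| / 0.0277327 = 0.23475 rad/s.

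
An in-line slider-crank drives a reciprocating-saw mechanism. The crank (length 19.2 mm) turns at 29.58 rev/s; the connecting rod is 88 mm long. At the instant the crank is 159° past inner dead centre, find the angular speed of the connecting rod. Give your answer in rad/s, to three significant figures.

38.0

ω = 185.9 rad/s (converted from 29.58 rev/s).
The rod makes angle φ with the slider axis where L sinφ = r sinθ; differentiating, L cosφ·φ̇ = r ω cosθ.
L cosφ = √(L² − r² sin²θ) = 0.087731 m.
|ω_rod| = r ω |cosθ| / √(L² − r² sin²θ) = 0.0192·185.9·0.93358/0.087731 = 37.973 rad/s.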